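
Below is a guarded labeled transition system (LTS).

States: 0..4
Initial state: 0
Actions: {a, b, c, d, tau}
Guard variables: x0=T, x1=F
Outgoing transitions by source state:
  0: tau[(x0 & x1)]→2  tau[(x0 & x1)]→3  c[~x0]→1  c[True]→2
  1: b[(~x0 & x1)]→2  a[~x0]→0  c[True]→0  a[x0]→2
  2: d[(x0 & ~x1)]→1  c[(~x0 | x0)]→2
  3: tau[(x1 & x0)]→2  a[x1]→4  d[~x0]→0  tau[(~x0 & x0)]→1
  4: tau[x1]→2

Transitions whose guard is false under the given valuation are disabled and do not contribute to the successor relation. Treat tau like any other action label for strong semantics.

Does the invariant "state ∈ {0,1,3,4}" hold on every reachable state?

Answer: INVARIANT VIOLATED at state 2

Analysis:
Inv-set: {0,1,3,4}
Reach set: {0,1,2}
  0: safe
  1: safe
  2: VIOLATES
witness against invariant: c → 2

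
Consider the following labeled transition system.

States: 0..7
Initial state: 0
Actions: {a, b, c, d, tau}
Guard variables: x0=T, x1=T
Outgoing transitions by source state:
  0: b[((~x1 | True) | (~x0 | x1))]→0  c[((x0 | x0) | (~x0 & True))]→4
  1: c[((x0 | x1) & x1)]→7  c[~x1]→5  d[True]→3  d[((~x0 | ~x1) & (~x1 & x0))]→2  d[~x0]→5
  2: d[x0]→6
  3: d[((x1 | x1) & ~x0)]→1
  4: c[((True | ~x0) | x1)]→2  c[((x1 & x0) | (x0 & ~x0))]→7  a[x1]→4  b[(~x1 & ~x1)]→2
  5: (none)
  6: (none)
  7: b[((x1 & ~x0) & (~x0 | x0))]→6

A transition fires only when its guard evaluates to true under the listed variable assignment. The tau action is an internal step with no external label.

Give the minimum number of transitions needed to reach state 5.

Breadth-first toward 5:
  L0 = {0}
  L1 = {4}
  L2 = {2,7}
  L3 = {6}
5 never appears.

Answer: UNREACHABLE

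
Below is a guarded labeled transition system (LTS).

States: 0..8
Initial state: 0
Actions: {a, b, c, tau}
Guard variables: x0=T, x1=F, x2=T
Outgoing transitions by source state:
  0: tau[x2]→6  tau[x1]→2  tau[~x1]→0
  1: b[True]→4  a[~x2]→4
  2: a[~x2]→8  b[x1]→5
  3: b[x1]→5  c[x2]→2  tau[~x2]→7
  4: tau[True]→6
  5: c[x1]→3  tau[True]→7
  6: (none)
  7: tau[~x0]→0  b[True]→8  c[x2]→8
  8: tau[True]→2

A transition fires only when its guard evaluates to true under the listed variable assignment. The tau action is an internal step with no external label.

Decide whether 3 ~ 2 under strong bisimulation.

Answer: NOT BISIMILAR

Working:
Bisimulation quotient by refinement:
  P[0] = {{0,1,2,3,4,5,6,7,8}}
  P[1] = {{0,4,5,8},{1},{2,6},{3},{7}}
  P[2] = {{0},{1},{2,6},{3},{4,8},{5},{7}}
stable after 3 split(s): 7 block(s)
class of 3: {3}; class of 2: {2,6}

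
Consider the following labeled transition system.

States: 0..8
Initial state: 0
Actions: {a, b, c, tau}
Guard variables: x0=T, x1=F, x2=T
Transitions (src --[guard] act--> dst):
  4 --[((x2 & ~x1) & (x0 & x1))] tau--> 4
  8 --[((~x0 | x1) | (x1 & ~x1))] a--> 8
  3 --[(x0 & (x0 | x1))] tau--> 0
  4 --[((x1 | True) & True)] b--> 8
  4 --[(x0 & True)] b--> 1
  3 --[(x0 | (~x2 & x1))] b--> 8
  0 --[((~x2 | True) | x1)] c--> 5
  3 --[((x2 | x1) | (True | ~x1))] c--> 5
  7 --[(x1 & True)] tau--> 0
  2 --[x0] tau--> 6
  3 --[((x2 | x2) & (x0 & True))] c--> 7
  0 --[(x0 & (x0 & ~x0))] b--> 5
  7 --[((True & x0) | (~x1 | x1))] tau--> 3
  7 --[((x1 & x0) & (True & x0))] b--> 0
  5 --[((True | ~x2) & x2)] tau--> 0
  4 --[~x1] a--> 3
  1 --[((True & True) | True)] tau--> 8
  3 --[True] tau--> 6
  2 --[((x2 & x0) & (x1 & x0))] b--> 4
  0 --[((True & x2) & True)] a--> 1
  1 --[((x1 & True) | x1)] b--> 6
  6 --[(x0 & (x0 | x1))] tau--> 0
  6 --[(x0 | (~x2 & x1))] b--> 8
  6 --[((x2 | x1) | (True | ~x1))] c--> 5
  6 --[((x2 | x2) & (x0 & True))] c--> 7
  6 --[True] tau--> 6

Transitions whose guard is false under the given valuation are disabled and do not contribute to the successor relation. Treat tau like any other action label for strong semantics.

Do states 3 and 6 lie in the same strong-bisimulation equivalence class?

Answer: BISIMILAR

Analysis:
Refine partition for ~:
  round 0: {{0,1,2,3,4,5,6,7,8}}
  round 1: {{0},{1,2,5,7},{3,6},{4},{8}}
  round 2: {{0},{1},{2,7},{3,6},{4},{5},{8}}
7 equivalence class(es) (converged in 3)
[3]={3,6}  [6]={3,6}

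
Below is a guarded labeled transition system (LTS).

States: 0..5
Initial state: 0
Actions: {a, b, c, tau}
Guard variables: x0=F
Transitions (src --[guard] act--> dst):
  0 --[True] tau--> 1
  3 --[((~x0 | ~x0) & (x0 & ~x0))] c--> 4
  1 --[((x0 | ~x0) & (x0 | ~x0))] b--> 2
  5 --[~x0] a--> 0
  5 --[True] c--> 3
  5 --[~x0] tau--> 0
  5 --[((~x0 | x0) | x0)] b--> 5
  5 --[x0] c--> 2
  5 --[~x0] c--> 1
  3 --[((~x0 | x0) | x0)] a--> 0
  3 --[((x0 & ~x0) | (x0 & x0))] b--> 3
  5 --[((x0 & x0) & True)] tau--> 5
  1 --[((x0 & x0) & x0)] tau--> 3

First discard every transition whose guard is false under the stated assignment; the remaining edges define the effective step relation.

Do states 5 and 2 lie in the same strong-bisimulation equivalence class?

Bisimulation quotient by refinement:
  round 0: {{0,1,2,3,4,5}}
  round 1: {{0},{1},{2,4},{3},{5}}
5 equivalence class(es) (converged in 2)
[5]={5}  [2]={2,4}

Answer: NOT BISIMILAR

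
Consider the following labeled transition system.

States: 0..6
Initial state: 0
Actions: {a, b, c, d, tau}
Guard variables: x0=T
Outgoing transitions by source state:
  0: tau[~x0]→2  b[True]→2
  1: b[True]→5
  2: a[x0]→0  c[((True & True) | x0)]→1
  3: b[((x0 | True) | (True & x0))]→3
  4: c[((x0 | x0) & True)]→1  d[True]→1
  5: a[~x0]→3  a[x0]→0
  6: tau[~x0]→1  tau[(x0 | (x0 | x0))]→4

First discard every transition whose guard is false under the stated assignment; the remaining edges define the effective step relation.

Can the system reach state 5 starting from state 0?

Answer: REACHABLE

Analysis:
After dropping false guards: 9 live edges.
depth 0: {0}
depth 1: {2}  cumulative {0,2}
depth 2: {1}  cumulative {0,1,2}
depth 3: {5}  cumulative {0,1,2,5}
Reach set: {0,1,2,5}
trace reaching 5: b·c·b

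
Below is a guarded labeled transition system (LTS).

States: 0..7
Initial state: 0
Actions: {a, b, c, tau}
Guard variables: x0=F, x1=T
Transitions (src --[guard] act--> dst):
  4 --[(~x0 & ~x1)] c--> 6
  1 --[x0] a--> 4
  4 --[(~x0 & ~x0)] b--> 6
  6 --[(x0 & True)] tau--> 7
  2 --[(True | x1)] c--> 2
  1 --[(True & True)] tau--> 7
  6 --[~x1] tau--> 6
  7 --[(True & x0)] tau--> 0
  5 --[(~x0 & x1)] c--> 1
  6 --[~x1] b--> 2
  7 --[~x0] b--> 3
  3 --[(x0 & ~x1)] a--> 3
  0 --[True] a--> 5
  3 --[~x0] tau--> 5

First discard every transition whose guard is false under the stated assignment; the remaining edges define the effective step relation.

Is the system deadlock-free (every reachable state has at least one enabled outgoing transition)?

R = {0,1,3,5,7}
  0: a→5  [1 out]
  1: tau→7  [1 out]
  3: tau→5  [1 out]
  5: c→1  [1 out]
  7: b→3  [1 out]

Answer: DEADLOCK-FREE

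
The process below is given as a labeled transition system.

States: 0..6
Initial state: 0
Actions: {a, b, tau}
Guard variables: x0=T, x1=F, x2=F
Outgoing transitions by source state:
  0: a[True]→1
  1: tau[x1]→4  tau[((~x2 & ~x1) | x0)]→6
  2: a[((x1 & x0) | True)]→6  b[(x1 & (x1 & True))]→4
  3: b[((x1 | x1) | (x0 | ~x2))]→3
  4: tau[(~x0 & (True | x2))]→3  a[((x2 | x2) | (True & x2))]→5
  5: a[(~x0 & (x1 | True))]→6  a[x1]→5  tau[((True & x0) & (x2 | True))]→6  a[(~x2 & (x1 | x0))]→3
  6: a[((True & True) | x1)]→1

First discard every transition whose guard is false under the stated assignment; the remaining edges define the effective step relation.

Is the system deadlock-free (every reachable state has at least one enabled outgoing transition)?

Reach set: {0,1,6}
  0: a→1  [1 exit(s)]
  1: tau→6  [1 exit(s)]
  6: a→1  [1 exit(s)]

Answer: DEADLOCK-FREE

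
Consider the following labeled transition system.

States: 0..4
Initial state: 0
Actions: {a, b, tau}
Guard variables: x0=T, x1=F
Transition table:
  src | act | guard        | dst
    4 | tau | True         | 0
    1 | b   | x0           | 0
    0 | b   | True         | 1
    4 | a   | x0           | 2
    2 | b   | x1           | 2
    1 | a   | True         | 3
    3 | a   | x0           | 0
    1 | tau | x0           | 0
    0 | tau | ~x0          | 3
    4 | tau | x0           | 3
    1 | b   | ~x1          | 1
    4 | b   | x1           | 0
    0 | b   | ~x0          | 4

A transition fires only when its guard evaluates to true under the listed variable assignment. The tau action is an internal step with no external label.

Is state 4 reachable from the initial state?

Answer: UNREACHABLE

Trace:
Guard filter leaves 9 enabled edge(s).
Layer 0: {0}
Layer 1: {1}  total {0,1}
Layer 2: {3}  total {0,1,3}
Reachable = {0,1,3}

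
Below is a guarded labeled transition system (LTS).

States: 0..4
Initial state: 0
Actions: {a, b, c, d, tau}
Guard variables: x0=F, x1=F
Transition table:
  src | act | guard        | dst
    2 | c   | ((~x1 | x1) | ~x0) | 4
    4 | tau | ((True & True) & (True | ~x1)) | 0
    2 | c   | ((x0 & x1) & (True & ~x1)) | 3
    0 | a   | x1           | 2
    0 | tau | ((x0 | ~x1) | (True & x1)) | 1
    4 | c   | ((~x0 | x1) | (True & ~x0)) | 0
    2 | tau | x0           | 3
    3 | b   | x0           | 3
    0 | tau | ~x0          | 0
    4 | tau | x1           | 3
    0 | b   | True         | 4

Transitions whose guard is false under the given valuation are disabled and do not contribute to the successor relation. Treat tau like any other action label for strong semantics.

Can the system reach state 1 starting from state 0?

Answer: REACHABLE

Analysis:
After dropping false guards: 6 live edges.
depth 0: {0}
depth 1: {1,4}  cumulative {0,1,4}
Reach set: {0,1,4}
trace reaching 1: tau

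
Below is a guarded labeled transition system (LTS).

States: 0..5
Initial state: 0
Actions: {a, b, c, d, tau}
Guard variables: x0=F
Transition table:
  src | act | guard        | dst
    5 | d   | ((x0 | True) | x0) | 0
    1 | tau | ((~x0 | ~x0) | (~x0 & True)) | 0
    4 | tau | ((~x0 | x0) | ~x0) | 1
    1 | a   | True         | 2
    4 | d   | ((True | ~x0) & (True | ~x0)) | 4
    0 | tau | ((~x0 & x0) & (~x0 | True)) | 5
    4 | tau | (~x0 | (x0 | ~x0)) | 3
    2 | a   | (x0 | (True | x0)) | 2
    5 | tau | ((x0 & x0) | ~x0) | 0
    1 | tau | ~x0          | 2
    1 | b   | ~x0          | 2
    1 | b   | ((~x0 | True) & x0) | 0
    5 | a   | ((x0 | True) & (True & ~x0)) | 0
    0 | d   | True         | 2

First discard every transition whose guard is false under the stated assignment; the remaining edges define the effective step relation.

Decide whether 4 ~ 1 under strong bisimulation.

Answer: NOT BISIMILAR

Analysis:
Bisimulation quotient by refinement:
  round 0: {{0,1,2,3,4,5}}
  round 1: {{0},{1},{2},{3},{4},{5}}
6 equivalence class(es) (converged in 2)
[4]={4}  [1]={1}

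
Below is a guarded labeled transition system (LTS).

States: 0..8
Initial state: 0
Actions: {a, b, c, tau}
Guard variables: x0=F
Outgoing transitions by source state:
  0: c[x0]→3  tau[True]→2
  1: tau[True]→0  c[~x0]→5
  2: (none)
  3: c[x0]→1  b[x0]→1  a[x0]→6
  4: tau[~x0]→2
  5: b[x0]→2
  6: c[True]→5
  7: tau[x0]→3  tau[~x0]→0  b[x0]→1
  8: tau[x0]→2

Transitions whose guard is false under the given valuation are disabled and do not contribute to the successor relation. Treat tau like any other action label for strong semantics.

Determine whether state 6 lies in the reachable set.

Answer: UNREACHABLE

Trace:
After dropping false guards: 6 live edges.
depth 0: {0}
depth 1: {2}  now seen {0,2}
R = {0,2}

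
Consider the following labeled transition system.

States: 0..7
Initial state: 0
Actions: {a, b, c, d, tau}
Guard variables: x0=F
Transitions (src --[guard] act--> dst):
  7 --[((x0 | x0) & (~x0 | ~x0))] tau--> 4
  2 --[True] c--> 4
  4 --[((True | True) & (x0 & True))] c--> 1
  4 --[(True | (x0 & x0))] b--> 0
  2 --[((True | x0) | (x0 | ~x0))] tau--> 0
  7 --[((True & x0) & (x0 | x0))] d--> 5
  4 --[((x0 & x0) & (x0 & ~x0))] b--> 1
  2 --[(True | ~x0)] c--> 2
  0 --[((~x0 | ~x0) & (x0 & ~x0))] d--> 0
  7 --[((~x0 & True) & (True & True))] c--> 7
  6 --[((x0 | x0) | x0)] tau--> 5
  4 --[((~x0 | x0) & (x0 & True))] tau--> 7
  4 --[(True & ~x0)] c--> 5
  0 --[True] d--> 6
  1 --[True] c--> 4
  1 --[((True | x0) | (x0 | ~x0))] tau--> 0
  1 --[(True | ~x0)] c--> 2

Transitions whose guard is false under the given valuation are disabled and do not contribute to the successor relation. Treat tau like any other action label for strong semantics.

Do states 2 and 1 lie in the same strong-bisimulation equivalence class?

Answer: BISIMILAR

Analysis:
Compute ~ classes (split until stable):
  π0 = {{0,1,2,3,4,5,6,7}}
  π1 = {{0},{1,2},{3,5,6},{4},{7}}
Fixed point at round 2; 5 class(es).
2∈{1,2}, 1∈{1,2}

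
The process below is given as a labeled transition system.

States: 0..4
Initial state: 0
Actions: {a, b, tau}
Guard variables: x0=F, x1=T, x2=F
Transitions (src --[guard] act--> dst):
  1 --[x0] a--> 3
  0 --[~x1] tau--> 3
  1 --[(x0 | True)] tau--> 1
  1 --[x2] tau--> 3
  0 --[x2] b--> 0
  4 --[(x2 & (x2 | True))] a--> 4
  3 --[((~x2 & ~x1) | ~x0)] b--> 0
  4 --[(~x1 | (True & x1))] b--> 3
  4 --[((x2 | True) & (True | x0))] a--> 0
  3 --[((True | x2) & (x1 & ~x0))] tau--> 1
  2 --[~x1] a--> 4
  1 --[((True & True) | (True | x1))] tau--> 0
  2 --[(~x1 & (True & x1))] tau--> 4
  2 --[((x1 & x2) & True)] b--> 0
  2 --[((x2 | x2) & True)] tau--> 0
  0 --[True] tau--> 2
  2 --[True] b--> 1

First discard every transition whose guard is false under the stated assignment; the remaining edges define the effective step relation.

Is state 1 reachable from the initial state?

8 transition(s) survive guard evaluation.
L0 = {0}
L1 = {2}  total {0,2}
L2 = {1}  total {0,1,2}
Reach set: {0,1,2}
trace reaching 1: tau·b

Answer: REACHABLE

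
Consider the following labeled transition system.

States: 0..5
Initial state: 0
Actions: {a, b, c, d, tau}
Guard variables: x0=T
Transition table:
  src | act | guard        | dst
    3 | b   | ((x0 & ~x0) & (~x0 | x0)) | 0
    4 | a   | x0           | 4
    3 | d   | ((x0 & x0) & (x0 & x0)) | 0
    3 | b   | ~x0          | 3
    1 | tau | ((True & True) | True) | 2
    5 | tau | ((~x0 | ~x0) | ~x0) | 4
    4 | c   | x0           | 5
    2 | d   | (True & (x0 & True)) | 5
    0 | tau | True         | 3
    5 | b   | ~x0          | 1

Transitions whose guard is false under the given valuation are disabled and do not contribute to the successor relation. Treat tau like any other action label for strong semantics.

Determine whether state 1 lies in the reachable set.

Answer: UNREACHABLE

Trace:
6 transition(s) survive guard evaluation.
L0 = {0}
L1 = {3}  now seen {0,3}
R = {0,3}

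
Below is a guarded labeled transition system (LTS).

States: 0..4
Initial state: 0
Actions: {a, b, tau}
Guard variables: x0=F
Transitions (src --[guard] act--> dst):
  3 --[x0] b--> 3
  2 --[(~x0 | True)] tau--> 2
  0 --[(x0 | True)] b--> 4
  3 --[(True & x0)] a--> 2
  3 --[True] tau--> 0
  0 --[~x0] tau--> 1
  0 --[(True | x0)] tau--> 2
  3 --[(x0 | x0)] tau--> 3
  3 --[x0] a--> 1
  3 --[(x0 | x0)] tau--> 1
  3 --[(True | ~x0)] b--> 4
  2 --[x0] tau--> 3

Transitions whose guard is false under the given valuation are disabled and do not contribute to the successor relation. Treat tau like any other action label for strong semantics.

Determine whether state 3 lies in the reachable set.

After dropping false guards: 6 live edges.
depth 0: {0}
depth 1: {1,2,4}  total {0,1,2,4}
Reach set: {0,1,2,4}

Answer: UNREACHABLE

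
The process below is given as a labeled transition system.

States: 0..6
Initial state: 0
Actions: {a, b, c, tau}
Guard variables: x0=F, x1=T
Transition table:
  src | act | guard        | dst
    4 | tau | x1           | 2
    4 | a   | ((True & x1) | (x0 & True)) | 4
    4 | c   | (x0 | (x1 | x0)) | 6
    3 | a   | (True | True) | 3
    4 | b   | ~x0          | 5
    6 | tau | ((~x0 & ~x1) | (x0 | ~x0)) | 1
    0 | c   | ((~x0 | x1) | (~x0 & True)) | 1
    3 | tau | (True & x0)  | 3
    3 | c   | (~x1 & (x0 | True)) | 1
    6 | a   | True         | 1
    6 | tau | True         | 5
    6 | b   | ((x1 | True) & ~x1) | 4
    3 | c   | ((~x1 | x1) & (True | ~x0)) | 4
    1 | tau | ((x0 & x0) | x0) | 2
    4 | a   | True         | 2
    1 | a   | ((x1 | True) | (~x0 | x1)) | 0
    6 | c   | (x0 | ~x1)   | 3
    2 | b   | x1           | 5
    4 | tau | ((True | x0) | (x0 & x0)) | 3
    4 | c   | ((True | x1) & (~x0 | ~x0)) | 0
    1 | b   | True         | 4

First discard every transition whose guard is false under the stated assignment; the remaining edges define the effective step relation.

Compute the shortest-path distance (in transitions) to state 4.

Breadth-first toward 4:
  Layer 0: {0}
  Layer 1: {1}
  Layer 2: {4}
4 enters at depth 2; path c·b

Answer: 2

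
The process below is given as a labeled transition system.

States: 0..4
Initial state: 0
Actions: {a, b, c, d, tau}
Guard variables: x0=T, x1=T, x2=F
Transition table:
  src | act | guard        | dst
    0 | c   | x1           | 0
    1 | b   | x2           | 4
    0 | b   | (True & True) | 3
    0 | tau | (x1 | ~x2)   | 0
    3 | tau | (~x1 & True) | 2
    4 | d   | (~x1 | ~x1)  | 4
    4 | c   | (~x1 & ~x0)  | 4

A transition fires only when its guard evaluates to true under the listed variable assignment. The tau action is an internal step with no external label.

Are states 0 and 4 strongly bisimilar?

Answer: NOT BISIMILAR

Analysis:
Compute ~ classes (split until stable):
  π0 = {{0,1,2,3,4}}
  π1 = {{0},{1,2,3,4}}
2 equivalence class(es) (converged in 2)
[0]={0}  [4]={1,2,3,4}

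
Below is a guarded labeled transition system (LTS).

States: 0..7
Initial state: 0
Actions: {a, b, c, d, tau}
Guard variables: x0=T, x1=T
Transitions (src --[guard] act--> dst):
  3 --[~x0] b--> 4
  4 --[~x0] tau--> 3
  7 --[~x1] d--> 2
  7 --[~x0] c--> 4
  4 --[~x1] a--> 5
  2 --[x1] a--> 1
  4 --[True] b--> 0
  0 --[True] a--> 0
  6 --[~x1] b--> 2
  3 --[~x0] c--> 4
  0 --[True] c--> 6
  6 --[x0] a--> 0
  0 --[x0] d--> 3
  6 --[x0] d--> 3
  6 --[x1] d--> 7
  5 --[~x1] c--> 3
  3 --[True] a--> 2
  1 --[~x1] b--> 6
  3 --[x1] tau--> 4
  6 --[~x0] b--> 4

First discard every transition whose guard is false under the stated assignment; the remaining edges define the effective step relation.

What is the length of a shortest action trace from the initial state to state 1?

Layered search for 1:
  Layer 0: {0}
  Layer 1: {3,6}
  Layer 2: {2,4,7}
  Layer 3: {1}
first hit 1 at d=3 via d·a·a

Answer: 3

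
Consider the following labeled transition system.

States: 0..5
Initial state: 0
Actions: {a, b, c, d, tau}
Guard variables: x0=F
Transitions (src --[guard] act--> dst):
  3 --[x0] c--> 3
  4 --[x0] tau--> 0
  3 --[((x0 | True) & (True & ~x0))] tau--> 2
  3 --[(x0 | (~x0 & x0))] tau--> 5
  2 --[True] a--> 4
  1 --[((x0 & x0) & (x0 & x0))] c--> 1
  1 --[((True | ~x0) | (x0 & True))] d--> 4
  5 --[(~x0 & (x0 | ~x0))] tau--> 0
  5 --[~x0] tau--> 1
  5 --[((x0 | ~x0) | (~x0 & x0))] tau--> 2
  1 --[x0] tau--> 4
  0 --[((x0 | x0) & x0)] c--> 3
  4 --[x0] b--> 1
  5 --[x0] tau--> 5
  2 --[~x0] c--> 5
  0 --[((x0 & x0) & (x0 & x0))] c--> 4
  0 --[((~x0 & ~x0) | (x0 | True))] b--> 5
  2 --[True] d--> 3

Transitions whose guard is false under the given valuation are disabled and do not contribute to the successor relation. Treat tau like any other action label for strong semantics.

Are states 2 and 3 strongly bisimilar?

Answer: NOT BISIMILAR

Analysis:
Refine partition for ~:
  P[0] = {{0,1,2,3,4,5}}
  P[1] = {{0},{1},{2},{3,5},{4}}
  P[2] = {{0},{1},{2},{3},{4},{5}}
6 equivalence class(es) (converged in 3)
2∈{2}, 3∈{3}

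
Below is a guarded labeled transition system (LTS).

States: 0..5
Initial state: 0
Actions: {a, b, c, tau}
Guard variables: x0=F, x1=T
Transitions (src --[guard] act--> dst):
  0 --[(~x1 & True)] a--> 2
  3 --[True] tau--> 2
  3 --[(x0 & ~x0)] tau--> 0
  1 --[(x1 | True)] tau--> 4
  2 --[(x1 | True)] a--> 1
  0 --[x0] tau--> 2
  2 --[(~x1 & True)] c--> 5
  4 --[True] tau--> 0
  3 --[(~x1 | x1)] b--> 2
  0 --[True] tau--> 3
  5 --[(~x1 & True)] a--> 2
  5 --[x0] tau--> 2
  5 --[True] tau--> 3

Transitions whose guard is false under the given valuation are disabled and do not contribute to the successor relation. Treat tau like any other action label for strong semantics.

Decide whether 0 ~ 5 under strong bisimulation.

Answer: BISIMILAR

Analysis:
Bisimulation quotient by refinement:
  π0 = {{0,1,2,3,4,5}}
  π1 = {{0,1,4,5},{2},{3}}
  π2 = {{0,5},{1,4},{2},{3}}
  π3 = {{0,5},{1},{2},{3},{4}}
5 equivalence class(es) (converged in 4)
0∈{0,5}, 5∈{0,5}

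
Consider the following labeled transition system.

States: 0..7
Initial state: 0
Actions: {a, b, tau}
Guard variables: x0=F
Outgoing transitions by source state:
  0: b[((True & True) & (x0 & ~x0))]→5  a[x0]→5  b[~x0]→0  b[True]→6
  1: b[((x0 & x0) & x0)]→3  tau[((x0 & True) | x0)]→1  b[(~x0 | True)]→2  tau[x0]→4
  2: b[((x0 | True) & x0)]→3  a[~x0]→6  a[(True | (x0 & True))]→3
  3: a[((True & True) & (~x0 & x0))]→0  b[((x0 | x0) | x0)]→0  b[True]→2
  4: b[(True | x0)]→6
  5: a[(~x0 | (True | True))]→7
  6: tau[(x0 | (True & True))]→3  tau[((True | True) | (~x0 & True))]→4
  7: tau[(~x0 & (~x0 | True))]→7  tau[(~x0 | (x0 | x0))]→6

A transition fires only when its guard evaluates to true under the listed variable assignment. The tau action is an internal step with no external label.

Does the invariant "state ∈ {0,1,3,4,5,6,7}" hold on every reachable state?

Answer: INVARIANT VIOLATED at state 2

Working:
Inv-set: {0,1,3,4,5,6,7}
R = {0,2,3,4,6}
  0: ok
  2: ✗ unsafe
  3: ok
  4: ok
  6: ok
counterexample path to 2: b·tau·b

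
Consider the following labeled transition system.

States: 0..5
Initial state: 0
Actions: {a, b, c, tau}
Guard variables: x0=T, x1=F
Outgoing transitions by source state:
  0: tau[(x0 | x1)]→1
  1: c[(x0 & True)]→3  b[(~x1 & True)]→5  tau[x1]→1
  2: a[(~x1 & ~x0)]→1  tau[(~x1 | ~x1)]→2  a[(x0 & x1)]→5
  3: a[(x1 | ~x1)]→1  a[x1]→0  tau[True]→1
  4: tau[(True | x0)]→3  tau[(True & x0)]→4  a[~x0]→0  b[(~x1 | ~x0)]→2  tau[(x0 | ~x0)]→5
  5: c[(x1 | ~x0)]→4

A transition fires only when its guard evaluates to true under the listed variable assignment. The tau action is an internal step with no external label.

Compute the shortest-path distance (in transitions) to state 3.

Answer: 2

Analysis:
Breadth-first toward 3:
  depth 0: {0}
  depth 1: {1}
  depth 2: {3,5}
depth(3)=2, e.g. tau·c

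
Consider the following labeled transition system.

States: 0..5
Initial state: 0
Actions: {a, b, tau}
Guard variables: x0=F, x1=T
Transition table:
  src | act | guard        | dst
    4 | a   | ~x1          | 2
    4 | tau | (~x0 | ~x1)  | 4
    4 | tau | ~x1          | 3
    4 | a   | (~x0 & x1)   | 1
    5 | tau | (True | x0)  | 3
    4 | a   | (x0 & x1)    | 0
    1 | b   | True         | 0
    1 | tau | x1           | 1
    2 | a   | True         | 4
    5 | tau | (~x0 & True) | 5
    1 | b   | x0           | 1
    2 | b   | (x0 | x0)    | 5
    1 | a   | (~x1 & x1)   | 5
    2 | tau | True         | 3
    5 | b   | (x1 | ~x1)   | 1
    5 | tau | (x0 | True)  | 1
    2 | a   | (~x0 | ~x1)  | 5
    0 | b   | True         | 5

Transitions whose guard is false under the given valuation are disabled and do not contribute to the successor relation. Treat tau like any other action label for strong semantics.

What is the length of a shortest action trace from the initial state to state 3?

Answer: 2

Analysis:
Layered search for 3:
  Layer 0: {0}
  Layer 1: {5}
  Layer 2: {1,3}
depth(3)=2, e.g. b·tau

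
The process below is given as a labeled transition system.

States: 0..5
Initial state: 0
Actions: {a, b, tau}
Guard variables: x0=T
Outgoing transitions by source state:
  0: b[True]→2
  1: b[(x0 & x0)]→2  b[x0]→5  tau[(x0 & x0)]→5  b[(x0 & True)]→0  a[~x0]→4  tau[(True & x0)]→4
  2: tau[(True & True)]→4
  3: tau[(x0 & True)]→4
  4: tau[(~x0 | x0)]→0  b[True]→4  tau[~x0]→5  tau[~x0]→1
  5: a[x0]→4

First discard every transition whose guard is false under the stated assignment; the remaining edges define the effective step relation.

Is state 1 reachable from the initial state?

Answer: UNREACHABLE

Analysis:
11 transition(s) survive guard evaluation.
L0 = {0}
L1 = {2}  now seen {0,2}
L2 = {4}  now seen {0,2,4}
R = {0,2,4}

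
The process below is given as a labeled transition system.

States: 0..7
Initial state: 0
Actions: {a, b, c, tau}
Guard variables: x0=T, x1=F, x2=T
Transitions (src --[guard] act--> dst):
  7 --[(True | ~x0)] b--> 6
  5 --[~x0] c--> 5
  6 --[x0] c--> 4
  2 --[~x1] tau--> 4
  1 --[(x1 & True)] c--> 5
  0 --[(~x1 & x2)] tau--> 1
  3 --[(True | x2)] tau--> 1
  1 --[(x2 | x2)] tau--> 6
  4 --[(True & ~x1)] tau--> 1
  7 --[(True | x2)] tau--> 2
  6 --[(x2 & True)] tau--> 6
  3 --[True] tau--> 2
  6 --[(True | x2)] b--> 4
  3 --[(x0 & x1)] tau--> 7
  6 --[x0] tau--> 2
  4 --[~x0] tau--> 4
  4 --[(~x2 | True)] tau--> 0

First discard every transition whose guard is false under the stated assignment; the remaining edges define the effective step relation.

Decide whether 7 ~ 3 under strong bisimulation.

Answer: NOT BISIMILAR

Working:
Compute ~ classes (split until stable):
  round 0: {{0,1,2,3,4,5,6,7}}
  round 1: {{0,1,2,3,4},{5},{6},{7}}
  round 2: {{0,2,3,4},{1},{5},{6},{7}}
  round 3: {{0},{1},{2},{3,4},{5},{6},{7}}
  round 4: {{0},{1},{2},{3},{4},{5},{6},{7}}
Fixed point at round 5; 8 class(es).
7∈{7}, 3∈{3}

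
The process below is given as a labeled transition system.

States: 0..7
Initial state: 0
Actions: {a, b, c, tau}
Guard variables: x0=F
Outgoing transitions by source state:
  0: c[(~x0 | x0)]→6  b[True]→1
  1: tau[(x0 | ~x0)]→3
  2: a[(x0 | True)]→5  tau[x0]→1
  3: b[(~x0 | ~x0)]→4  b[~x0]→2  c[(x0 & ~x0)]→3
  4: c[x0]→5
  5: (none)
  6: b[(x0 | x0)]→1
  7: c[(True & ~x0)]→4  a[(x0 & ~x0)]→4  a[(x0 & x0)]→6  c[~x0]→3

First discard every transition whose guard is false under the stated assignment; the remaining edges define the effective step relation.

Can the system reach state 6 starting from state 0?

After dropping false guards: 8 live edges.
Layer 0: {0}
Layer 1: {1,6}  now seen {0,1,6}
Layer 2: {3}  now seen {0,1,3,6}
Layer 3: {2,4}  now seen {0,1,2,3,4,6}
Layer 4: {5}  now seen {0,1,2,3,4,5,6}
Reachable = {0,1,2,3,4,5,6}
witness 6: c

Answer: REACHABLE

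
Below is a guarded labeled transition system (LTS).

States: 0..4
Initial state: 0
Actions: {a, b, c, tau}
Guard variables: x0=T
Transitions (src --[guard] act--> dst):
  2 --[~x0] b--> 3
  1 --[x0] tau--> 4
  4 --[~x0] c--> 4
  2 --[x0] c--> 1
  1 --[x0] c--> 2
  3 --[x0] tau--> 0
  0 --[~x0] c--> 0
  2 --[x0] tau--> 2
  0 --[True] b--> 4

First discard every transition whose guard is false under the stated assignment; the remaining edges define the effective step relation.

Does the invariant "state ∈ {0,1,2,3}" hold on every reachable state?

Safe = {0,1,2,3}
R = {0,4}
  0: ✓
  4: VIOLATES
reach 4 via b — violates

Answer: INVARIANT VIOLATED at state 4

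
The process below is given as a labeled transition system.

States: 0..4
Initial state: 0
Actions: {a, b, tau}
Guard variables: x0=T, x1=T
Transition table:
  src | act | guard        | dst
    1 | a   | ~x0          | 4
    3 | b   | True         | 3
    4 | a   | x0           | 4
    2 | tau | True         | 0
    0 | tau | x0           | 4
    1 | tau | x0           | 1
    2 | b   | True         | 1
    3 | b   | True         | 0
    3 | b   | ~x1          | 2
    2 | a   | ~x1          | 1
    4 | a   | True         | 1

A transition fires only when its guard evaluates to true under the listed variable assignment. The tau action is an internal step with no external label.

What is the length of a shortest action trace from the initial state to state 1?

Layered search for 1:
  Layer 0: {0}
  Layer 1: {4}
  Layer 2: {1}
depth(1)=2, e.g. tau·a

Answer: 2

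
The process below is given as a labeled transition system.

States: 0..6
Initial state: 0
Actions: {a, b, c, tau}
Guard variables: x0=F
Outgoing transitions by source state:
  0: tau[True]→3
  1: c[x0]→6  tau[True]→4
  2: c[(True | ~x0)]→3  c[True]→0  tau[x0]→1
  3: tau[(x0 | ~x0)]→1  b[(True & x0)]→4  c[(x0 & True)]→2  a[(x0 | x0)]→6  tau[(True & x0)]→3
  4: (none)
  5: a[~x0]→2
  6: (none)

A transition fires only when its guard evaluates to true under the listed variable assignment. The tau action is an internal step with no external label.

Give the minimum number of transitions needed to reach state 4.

Breadth-first toward 4:
  depth 0: {0}
  depth 1: {3}
  depth 2: {1}
  depth 3: {4}
4 enters at depth 3; path tau·tau·tau

Answer: 3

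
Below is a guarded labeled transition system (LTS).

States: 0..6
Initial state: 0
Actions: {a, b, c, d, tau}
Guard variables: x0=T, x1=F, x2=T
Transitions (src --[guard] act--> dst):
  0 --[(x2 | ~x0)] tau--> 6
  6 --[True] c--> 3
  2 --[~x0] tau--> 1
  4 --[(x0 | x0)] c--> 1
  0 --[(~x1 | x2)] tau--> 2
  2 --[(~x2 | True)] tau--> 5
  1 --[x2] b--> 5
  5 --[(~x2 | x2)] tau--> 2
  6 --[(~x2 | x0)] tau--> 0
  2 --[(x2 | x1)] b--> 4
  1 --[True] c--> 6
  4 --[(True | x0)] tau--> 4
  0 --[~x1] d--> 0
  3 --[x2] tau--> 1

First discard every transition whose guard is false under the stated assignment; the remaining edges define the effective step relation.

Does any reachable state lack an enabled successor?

Answer: DEADLOCK-FREE

Working:
R = {0,1,2,3,4,5,6}
  0: d→0  tau→2  tau→6  [3 out]
  1: b→5  c→6  [2 out]
  2: b→4  tau→5  [2 out]
  3: tau→1  [1 out]
  4: c→1  tau→4  [2 out]
  5: tau→2  [1 out]
  6: c→3  tau→0  [2 out]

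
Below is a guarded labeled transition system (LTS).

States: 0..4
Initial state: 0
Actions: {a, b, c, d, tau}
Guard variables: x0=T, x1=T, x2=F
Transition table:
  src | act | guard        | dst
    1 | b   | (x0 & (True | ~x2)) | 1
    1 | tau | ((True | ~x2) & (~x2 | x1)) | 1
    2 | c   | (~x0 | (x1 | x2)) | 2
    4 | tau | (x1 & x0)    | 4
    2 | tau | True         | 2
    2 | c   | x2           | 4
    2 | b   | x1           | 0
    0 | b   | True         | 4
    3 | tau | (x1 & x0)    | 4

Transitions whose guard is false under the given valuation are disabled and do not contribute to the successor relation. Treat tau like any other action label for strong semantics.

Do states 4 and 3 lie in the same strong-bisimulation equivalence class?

Bisimulation quotient by refinement:
  round 0: {{0,1,2,3,4}}
  round 1: {{0},{1},{2},{3,4}}
stable after 2 split(s): 4 block(s)
[4]={3,4}  [3]={3,4}

Answer: BISIMILAR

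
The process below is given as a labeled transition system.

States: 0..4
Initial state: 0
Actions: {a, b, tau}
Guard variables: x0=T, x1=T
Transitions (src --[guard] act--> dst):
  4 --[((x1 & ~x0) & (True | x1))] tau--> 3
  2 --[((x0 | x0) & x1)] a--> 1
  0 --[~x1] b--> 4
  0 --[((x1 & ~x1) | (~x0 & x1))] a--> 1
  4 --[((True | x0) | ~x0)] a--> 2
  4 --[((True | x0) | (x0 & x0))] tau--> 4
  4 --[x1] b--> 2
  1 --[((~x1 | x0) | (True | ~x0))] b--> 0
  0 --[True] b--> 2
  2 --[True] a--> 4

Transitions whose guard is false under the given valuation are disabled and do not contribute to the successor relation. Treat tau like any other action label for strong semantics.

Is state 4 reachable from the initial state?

Answer: REACHABLE

Trace:
Guard filter leaves 7 enabled edge(s).
depth 0: {0}
depth 1: {2}  cumulative {0,2}
depth 2: {1,4}  cumulative {0,1,2,4}
R = {0,1,2,4}
Path to 4: b·a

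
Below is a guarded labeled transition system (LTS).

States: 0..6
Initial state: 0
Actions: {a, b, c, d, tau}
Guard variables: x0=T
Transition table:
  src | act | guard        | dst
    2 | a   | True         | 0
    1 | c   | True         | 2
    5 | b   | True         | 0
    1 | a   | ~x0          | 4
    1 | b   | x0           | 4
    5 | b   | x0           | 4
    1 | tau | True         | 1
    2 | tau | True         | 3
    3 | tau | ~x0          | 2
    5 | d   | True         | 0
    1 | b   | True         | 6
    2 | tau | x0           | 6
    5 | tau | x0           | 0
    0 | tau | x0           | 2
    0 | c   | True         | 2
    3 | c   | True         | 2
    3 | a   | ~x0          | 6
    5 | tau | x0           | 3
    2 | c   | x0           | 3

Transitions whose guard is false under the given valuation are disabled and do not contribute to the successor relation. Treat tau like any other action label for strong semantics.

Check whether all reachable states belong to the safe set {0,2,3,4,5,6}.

Inv-set: {0,2,3,4,5,6}
Reach set: {0,2,3,6}
  0: ok
  2: ok
  3: ok
  6: ok

Answer: INVARIANT HOLDS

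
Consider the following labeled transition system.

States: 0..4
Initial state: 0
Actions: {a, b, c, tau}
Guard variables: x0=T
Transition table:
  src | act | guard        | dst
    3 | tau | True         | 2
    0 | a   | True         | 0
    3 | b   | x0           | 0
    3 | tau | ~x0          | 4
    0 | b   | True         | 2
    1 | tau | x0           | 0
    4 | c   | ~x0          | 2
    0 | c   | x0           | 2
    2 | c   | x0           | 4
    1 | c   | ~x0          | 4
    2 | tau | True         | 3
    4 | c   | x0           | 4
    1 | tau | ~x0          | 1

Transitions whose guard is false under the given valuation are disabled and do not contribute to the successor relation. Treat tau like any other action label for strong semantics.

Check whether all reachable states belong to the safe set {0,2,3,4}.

Inv-set: {0,2,3,4}
Reachable = {0,2,3,4}
  0: ok
  2: ok
  3: ok
  4: ok

Answer: INVARIANT HOLDS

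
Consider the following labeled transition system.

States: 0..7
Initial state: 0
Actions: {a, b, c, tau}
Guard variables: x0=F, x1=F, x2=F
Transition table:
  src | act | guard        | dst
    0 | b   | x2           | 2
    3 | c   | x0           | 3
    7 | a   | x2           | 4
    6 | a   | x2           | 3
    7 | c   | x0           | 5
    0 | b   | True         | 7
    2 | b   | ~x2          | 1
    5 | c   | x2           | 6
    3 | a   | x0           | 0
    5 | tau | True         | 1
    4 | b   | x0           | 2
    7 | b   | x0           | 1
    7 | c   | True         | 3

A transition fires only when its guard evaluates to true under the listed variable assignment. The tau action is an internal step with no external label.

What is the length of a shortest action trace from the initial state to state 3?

Answer: 2

Working:
Breadth-first toward 3:
  Layer 0: {0}
  Layer 1: {7}
  Layer 2: {3}
depth(3)=2, e.g. b·c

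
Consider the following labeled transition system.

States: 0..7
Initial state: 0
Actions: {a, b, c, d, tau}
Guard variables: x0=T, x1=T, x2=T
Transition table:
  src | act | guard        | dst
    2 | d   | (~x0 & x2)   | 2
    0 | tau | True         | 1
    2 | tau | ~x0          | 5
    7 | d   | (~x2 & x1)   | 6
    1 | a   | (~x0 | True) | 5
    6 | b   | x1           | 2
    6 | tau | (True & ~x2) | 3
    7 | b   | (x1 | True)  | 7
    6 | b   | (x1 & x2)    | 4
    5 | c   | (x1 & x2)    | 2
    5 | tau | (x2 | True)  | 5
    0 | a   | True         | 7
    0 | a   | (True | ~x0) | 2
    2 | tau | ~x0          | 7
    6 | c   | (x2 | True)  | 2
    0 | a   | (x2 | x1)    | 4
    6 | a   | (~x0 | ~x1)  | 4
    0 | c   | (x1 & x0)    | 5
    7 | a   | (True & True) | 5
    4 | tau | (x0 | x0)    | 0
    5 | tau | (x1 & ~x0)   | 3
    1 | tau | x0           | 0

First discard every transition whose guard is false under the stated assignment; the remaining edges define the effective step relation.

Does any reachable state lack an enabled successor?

R = {0,1,2,4,5,7}
  0: a→2  a→4  a→7  c→5  tau→1  [5 out]
  1: a→5  tau→0  [2 out]
  2: ∅  [deadlock]
  4: tau→0  [1 out]
  5: c→2  tau→5  [2 out]
  7: a→5  b→7  [2 out]
trace reaching 2: a

Answer: DEADLOCK at state 2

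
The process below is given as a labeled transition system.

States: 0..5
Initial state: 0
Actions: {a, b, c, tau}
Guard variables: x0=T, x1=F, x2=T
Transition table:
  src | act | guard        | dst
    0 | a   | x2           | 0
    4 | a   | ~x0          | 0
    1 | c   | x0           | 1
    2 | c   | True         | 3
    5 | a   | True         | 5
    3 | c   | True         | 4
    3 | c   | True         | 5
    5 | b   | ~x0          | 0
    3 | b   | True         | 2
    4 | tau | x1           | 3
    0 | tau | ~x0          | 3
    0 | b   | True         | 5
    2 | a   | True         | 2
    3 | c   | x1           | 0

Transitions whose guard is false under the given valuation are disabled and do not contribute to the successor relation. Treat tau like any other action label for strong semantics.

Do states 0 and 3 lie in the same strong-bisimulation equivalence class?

Bisimulation quotient by refinement:
  P[0] = {{0,1,2,3,4,5}}
  P[1] = {{0},{1},{2},{3},{4},{5}}
6 equivalence class(es) (converged in 2)
0∈{0}, 3∈{3}

Answer: NOT BISIMILAR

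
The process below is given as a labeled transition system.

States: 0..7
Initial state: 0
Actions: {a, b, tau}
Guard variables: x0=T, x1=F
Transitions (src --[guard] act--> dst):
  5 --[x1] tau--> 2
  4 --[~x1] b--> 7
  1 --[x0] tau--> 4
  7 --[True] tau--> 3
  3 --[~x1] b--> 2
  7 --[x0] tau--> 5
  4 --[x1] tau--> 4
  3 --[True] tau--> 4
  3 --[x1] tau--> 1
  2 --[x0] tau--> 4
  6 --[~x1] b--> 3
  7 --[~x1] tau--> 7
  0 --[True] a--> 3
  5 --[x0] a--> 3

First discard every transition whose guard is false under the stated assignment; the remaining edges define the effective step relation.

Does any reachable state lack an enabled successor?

Answer: DEADLOCK-FREE

Working:
Reach set: {0,2,3,4,5,7}
  0: a→3  [1 out]
  2: tau→4  [1 out]
  3: b→2  tau→4  [2 out]
  4: b→7  [1 out]
  5: a→3  [1 out]
  7: tau→3  tau→5  tau→7  [3 out]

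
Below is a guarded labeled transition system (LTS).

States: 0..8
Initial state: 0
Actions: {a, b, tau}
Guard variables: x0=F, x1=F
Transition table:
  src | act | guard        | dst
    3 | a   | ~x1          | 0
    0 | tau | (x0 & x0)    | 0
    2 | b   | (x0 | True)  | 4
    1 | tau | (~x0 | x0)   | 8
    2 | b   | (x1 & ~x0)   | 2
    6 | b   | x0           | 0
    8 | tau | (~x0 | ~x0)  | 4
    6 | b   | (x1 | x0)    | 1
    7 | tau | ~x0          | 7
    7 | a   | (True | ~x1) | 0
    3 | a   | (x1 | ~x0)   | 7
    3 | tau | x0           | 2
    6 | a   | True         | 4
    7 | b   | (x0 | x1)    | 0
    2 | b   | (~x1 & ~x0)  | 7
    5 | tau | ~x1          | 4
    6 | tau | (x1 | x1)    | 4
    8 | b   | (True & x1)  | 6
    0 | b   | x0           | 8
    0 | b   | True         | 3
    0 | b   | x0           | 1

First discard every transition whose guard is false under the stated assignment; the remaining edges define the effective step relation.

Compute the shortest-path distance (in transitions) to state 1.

Answer: UNREACHABLE

Analysis:
BFS to 1:
  depth 0: {0}
  depth 1: {3}
  depth 2: {7}
1 never appears.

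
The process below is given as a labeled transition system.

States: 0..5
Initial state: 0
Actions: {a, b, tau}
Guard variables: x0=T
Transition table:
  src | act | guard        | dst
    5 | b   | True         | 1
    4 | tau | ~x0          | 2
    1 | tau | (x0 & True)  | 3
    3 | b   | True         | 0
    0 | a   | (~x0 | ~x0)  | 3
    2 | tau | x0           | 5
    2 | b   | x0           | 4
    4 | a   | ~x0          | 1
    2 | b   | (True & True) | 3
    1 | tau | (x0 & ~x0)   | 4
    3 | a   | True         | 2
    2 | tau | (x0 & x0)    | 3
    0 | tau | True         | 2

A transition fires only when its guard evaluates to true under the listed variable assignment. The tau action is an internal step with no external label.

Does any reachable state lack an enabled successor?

Answer: DEADLOCK at state 4

Working:
Reach set: {0,1,2,3,4,5}
  0: tau→2  [1 exit(s)]
  1: tau→3  [1 exit(s)]
  2: b→3  b→4  tau→3  tau→5  [4 exit(s)]
  3: a→2  b→0  [2 exit(s)]
  4: ∅  [deadlock]
  5: b→1  [1 exit(s)]
witness 4: tau·b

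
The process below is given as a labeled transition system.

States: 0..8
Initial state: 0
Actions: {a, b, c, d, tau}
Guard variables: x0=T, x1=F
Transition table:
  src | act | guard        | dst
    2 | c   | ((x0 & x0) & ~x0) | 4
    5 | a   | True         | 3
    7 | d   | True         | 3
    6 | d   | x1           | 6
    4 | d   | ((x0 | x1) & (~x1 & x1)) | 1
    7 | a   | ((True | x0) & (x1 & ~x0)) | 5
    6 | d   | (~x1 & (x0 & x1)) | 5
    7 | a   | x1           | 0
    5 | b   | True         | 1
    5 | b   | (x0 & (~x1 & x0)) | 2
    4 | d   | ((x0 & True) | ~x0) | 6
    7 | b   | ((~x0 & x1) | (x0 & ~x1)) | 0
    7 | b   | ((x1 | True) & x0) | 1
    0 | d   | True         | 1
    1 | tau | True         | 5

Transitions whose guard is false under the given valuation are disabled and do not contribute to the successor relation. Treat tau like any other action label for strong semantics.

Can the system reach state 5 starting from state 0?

Answer: REACHABLE

Analysis:
9 transition(s) survive guard evaluation.
L0 = {0}
L1 = {1}  cumulative {0,1}
L2 = {5}  cumulative {0,1,5}
L3 = {2,3}  cumulative {0,1,2,3,5}
Reach set: {0,1,2,3,5}
Path to 5: d·tau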